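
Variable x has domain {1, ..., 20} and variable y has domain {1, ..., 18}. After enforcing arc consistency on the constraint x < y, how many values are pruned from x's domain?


For the constraint x < y, x needs a supporting value in y's domain.
x can be at most 17 (one less than y's maximum).
Valid x values from domain: 17 out of 20.
Pruned = 20 - 17 = 3.

3


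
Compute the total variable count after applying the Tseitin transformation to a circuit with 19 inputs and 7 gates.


The Tseitin transformation introduces one auxiliary variable per gate.
Total variables = inputs + gates = 19 + 7 = 26.

26


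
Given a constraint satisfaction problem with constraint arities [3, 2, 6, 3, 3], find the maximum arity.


The arities are: 3, 2, 6, 3, 3.
Scan for the maximum value.
Maximum arity = 6.

6


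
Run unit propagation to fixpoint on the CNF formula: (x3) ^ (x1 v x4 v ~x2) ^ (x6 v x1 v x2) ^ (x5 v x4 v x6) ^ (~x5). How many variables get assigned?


Unit propagation repeatedly assigns the literal in any unit clause, then simplifies.
Assignments in order: x3 = T, x5 = F.
No further unit clauses remain.
Total variables assigned = 2.

2


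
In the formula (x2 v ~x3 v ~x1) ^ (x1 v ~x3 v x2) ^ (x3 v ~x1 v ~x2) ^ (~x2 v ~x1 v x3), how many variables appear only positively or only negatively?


A pure literal appears in only one polarity across all clauses.
No pure literals found.
Count = 0.

0


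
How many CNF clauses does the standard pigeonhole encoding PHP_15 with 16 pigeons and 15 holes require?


The PHP encoding has two parts:
1) At-least-one-hole clauses: 16 (one per pigeon, each with 15 literals).
2) At-most-one-pigeon-per-hole clauses: 15 holes * C(16,2) = 15 * 120 = 1800.
Total clauses = 16 + 1800 = 1816.

1816


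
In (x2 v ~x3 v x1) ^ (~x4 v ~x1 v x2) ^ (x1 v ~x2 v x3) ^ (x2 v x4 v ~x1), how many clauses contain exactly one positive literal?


A definite clause has exactly one positive literal.
Clause 1: 2 positive -> not definite
Clause 2: 1 positive -> definite
Clause 3: 2 positive -> not definite
Clause 4: 2 positive -> not definite
Definite clause count = 1.

1


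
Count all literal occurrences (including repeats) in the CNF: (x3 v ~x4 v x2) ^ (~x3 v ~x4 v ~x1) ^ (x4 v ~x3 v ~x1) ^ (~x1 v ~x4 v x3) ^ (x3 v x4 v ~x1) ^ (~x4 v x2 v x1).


Clause lengths: 3, 3, 3, 3, 3, 3.
Sum = 3 + 3 + 3 + 3 + 3 + 3 = 18.

18


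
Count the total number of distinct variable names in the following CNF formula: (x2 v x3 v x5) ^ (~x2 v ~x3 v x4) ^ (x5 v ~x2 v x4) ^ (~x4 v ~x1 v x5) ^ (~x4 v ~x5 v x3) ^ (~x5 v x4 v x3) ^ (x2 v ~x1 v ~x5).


Identify each distinct variable in the formula.
Variables found: x1, x2, x3, x4, x5.
Total distinct variables = 5.

5


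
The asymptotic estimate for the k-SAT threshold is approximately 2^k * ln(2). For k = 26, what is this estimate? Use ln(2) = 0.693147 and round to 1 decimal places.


Using the asymptotic formula: threshold ~ 2^k * ln(2).
2^26 = 67108864.
67108864 * 0.693147 = 46516307.8.

46516307.8


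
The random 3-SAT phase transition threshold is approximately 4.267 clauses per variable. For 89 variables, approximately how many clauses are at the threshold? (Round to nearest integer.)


The 3-SAT phase transition occurs at approximately 4.267 clauses per variable.
m = 4.267 * 89 = 379.763.
Rounded to nearest integer: 380.

380


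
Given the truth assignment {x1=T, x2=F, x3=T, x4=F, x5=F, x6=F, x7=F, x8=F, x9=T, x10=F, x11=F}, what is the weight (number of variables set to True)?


The weight is the number of variables assigned True.
True variables: x1, x3, x9.
Weight = 3.

3


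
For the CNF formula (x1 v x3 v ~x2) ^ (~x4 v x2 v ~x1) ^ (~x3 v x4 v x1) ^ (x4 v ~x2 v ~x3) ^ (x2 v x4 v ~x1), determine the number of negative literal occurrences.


Scan each clause for negated literals.
Clause 1: 1 negative; Clause 2: 2 negative; Clause 3: 1 negative; Clause 4: 2 negative; Clause 5: 1 negative.
Total negative literal occurrences = 7.

7


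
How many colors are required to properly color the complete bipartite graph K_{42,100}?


K_{42,100} is bipartite by definition: the two parts are independent sets, with every edge crossing between them.
Color all vertices in one part with color 1 and all vertices in the other part with color 2.
Since the graph has at least one edge, one color does not suffice.
Chromatic number = 2.

2


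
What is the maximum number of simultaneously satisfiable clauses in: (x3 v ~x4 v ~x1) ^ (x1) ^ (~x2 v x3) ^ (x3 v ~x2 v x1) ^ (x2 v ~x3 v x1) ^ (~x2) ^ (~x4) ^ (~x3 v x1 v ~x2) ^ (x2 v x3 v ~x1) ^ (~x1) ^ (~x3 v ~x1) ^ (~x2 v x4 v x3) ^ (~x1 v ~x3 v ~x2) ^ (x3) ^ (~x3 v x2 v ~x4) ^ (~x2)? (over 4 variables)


Enumerate all 16 truth assignments.
For each, count how many of the 16 clauses are satisfied.
The formula is not fully satisfiable, so the maximum is below 16.
Maximum simultaneously satisfiable clauses = 14.

14


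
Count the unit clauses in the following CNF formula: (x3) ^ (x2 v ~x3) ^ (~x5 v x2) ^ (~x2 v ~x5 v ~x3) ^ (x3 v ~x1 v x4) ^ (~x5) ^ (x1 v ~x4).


A unit clause contains exactly one literal.
Unit clauses found: (x3), (~x5).
Count = 2.

2


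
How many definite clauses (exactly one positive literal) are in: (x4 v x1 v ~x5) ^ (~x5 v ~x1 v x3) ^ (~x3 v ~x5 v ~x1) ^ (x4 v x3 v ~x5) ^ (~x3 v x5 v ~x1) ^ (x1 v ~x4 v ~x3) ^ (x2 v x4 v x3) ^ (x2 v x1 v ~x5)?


A definite clause has exactly one positive literal.
Clause 1: 2 positive -> not definite
Clause 2: 1 positive -> definite
Clause 3: 0 positive -> not definite
Clause 4: 2 positive -> not definite
Clause 5: 1 positive -> definite
Clause 6: 1 positive -> definite
Clause 7: 3 positive -> not definite
Clause 8: 2 positive -> not definite
Definite clause count = 3.

3


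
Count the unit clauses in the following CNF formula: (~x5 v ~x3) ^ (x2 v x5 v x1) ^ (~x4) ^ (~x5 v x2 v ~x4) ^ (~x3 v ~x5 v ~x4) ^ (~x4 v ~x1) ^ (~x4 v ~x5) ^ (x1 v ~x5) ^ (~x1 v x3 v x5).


A unit clause contains exactly one literal.
Unit clauses found: (~x4).
Count = 1.

1


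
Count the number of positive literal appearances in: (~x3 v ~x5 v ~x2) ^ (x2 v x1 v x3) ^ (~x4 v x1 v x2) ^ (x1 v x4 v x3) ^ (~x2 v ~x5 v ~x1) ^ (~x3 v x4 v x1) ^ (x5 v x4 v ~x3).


Scan each clause for unnegated literals.
Clause 1: 0 positive; Clause 2: 3 positive; Clause 3: 2 positive; Clause 4: 3 positive; Clause 5: 0 positive; Clause 6: 2 positive; Clause 7: 2 positive.
Total positive literal occurrences = 12.

12


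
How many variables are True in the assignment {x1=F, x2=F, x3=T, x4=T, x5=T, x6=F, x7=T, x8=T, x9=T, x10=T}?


The weight is the number of variables assigned True.
True variables: x3, x4, x5, x7, x8, x9, x10.
Weight = 7.

7


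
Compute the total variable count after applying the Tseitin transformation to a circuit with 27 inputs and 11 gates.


The Tseitin transformation introduces one auxiliary variable per gate.
Total variables = inputs + gates = 27 + 11 = 38.

38


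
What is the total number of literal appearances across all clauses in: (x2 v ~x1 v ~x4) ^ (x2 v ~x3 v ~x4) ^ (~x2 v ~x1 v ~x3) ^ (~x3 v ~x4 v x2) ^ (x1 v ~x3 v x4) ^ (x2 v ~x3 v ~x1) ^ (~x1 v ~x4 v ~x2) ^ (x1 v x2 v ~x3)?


Clause lengths: 3, 3, 3, 3, 3, 3, 3, 3.
Sum = 3 + 3 + 3 + 3 + 3 + 3 + 3 + 3 = 24.

24


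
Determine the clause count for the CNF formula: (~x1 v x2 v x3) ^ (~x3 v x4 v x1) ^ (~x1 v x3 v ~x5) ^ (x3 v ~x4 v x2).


Each group enclosed in parentheses joined by ^ is one clause.
Counting the conjuncts: 4 clauses.

4


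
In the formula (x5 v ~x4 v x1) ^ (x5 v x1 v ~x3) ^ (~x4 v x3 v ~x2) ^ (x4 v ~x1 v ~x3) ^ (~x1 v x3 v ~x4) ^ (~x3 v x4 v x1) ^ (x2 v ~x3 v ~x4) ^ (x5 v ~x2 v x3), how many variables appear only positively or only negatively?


A pure literal appears in only one polarity across all clauses.
Pure literals: x5 (positive only).
Count = 1.

1


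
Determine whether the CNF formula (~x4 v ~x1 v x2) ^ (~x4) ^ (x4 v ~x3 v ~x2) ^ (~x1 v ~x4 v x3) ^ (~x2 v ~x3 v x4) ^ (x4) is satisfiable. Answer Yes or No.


Check all 16 possible truth assignments.
Number of satisfying assignments found: 0.
The formula is unsatisfiable.

No


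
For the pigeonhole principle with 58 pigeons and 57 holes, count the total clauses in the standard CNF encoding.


The PHP encoding has two parts:
1) At-least-one-hole clauses: 58 (one per pigeon, each with 57 literals).
2) At-most-one-pigeon-per-hole clauses: 57 holes * C(58,2) = 57 * 1653 = 94221.
Total clauses = 58 + 94221 = 94279.

94279


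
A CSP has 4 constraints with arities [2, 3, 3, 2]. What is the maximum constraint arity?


The arities are: 2, 3, 3, 2.
Scan for the maximum value.
Maximum arity = 3.

3


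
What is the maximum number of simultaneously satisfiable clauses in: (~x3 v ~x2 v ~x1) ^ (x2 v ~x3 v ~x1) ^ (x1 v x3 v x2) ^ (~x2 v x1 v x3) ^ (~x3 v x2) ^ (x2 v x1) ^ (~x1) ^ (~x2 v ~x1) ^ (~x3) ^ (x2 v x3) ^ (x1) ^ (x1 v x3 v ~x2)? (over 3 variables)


Enumerate all 8 truth assignments.
For each, count how many of the 12 clauses are satisfied.
The formula is not fully satisfiable, so the maximum is below 12.
Maximum simultaneously satisfiable clauses = 10.

10


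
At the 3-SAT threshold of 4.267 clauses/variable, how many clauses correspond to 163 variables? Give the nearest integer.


The 3-SAT phase transition occurs at approximately 4.267 clauses per variable.
m = 4.267 * 163 = 695.521.
Rounded to nearest integer: 696.

696


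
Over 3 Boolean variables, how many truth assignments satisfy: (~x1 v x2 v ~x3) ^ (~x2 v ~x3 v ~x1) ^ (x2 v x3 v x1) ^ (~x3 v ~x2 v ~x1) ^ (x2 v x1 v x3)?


Enumerate all 8 truth assignments over 3 variables.
Test each against every clause.
Satisfying assignments found: 5.

5


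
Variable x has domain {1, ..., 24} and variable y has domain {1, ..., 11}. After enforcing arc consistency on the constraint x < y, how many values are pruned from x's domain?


For the constraint x < y, x needs a supporting value in y's domain.
x can be at most 10 (one less than y's maximum).
Valid x values from domain: 10 out of 24.
Pruned = 24 - 10 = 14.

14


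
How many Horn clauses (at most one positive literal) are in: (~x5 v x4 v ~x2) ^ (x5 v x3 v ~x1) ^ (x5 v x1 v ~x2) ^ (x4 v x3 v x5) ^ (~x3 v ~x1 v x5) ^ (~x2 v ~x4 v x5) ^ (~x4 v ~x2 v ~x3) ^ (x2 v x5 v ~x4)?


A Horn clause has at most one positive literal.
Clause 1: 1 positive lit(s) -> Horn
Clause 2: 2 positive lit(s) -> not Horn
Clause 3: 2 positive lit(s) -> not Horn
Clause 4: 3 positive lit(s) -> not Horn
Clause 5: 1 positive lit(s) -> Horn
Clause 6: 1 positive lit(s) -> Horn
Clause 7: 0 positive lit(s) -> Horn
Clause 8: 2 positive lit(s) -> not Horn
Total Horn clauses = 4.

4


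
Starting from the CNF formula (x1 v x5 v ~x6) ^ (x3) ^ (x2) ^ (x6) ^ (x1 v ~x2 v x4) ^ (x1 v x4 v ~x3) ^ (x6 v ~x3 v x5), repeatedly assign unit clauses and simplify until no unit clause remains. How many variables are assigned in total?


Unit propagation repeatedly assigns the literal in any unit clause, then simplifies.
Assignments in order: x3 = T, x2 = T, x6 = T.
No further unit clauses remain.
Total variables assigned = 3.

3


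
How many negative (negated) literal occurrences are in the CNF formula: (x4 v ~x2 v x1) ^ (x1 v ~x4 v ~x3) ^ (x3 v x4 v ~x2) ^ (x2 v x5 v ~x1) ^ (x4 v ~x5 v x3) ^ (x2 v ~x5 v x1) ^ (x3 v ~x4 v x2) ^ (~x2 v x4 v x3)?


Scan each clause for negated literals.
Clause 1: 1 negative; Clause 2: 2 negative; Clause 3: 1 negative; Clause 4: 1 negative; Clause 5: 1 negative; Clause 6: 1 negative; Clause 7: 1 negative; Clause 8: 1 negative.
Total negative literal occurrences = 9.

9


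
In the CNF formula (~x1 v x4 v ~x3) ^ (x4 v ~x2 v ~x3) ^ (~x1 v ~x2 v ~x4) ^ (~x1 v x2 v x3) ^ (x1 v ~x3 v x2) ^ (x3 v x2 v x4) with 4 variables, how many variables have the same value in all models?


Find all satisfying assignments: 6 model(s).
Check which variables have the same value in every model.
No variable is fixed across all models.
Backbone size = 0.

0


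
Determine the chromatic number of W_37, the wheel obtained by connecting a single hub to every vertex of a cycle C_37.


W_37 consists of the cycle C_37 together with a hub vertex adjacent to every cycle vertex.
The cycle C_37 needs 3 colors (odd cycle -> 3).
The hub is adjacent to every cycle vertex, so it must receive a new color distinct from all of them.
Chromatic number = 3 + 1 = 4.

4


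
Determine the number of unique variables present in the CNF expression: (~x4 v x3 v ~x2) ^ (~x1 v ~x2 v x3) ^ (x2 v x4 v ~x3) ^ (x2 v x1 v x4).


Identify each distinct variable in the formula.
Variables found: x1, x2, x3, x4.
Total distinct variables = 4.

4


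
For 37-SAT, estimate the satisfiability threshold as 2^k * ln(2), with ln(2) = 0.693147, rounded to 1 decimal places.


Using the asymptotic formula: threshold ~ 2^k * ln(2).
2^37 = 137438953472.
137438953472 * 0.693147 = 95265398282.3.

95265398282.3


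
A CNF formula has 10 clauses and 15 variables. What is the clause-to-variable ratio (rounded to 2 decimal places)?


Clause-to-variable ratio = clauses / variables.
10 / 15 = 0.67.

0.67


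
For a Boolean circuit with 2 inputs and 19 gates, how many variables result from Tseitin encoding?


The Tseitin transformation introduces one auxiliary variable per gate.
Total variables = inputs + gates = 2 + 19 = 21.

21


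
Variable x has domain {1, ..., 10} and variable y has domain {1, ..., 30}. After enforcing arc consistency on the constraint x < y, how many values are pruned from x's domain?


For the constraint x < y, x needs a supporting value in y's domain.
x can be at most 29 (one less than y's maximum).
Valid x values from domain: 10 out of 10.
Pruned = 10 - 10 = 0.

0


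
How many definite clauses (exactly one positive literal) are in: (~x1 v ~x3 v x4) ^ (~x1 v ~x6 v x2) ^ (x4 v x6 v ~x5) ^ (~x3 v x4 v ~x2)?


A definite clause has exactly one positive literal.
Clause 1: 1 positive -> definite
Clause 2: 1 positive -> definite
Clause 3: 2 positive -> not definite
Clause 4: 1 positive -> definite
Definite clause count = 3.

3


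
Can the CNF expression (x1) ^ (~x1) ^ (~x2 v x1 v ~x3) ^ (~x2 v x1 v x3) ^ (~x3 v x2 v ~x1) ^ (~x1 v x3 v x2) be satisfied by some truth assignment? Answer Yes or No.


Check all 8 possible truth assignments.
Number of satisfying assignments found: 0.
The formula is unsatisfiable.

No


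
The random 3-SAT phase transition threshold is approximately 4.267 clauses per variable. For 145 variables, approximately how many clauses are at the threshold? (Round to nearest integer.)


The 3-SAT phase transition occurs at approximately 4.267 clauses per variable.
m = 4.267 * 145 = 618.715.
Rounded to nearest integer: 619.

619


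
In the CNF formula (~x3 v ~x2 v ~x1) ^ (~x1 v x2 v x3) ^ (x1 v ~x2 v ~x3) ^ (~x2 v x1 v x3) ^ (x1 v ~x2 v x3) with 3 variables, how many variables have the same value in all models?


Find all satisfying assignments: 4 model(s).
Check which variables have the same value in every model.
No variable is fixed across all models.
Backbone size = 0.

0


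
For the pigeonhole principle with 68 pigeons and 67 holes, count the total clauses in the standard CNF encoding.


The PHP encoding has two parts:
1) At-least-one-hole clauses: 68 (one per pigeon, each with 67 literals).
2) At-most-one-pigeon-per-hole clauses: 67 holes * C(68,2) = 67 * 2278 = 152626.
Total clauses = 68 + 152626 = 152694.

152694


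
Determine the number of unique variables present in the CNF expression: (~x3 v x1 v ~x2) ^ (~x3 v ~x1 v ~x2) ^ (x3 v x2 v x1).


Identify each distinct variable in the formula.
Variables found: x1, x2, x3.
Total distinct variables = 3.

3


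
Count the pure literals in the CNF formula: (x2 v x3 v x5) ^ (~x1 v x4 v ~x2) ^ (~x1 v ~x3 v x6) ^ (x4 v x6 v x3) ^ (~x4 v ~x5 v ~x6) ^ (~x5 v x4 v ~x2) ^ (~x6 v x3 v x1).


A pure literal appears in only one polarity across all clauses.
No pure literals found.
Count = 0.

0


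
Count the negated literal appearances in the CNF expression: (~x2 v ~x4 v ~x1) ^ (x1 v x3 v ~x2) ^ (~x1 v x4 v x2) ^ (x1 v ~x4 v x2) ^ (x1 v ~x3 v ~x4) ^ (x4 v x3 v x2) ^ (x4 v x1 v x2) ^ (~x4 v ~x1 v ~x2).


Scan each clause for negated literals.
Clause 1: 3 negative; Clause 2: 1 negative; Clause 3: 1 negative; Clause 4: 1 negative; Clause 5: 2 negative; Clause 6: 0 negative; Clause 7: 0 negative; Clause 8: 3 negative.
Total negative literal occurrences = 11.

11


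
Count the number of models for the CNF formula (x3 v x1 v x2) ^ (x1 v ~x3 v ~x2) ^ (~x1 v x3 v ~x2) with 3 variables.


Enumerate all 8 truth assignments over 3 variables.
Test each against every clause.
Satisfying assignments found: 5.

5


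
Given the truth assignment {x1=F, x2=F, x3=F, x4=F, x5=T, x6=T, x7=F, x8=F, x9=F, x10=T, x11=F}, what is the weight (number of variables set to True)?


The weight is the number of variables assigned True.
True variables: x5, x6, x10.
Weight = 3.

3


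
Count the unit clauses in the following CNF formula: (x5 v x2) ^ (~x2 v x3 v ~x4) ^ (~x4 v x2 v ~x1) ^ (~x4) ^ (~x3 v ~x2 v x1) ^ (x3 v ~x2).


A unit clause contains exactly one literal.
Unit clauses found: (~x4).
Count = 1.

1


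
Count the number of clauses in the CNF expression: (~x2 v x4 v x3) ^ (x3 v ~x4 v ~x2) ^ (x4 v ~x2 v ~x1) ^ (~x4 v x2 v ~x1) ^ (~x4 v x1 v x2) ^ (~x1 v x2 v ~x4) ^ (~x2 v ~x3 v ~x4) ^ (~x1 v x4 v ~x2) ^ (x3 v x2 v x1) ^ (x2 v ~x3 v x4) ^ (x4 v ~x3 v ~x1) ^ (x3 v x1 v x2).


Each group enclosed in parentheses joined by ^ is one clause.
Counting the conjuncts: 12 clauses.

12


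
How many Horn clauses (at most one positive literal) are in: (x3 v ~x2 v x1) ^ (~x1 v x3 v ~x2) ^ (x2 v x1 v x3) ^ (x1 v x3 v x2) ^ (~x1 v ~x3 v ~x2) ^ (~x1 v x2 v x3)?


A Horn clause has at most one positive literal.
Clause 1: 2 positive lit(s) -> not Horn
Clause 2: 1 positive lit(s) -> Horn
Clause 3: 3 positive lit(s) -> not Horn
Clause 4: 3 positive lit(s) -> not Horn
Clause 5: 0 positive lit(s) -> Horn
Clause 6: 2 positive lit(s) -> not Horn
Total Horn clauses = 2.

2


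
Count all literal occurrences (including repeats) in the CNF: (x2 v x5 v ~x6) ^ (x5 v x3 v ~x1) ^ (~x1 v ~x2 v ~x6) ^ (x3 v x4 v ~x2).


Clause lengths: 3, 3, 3, 3.
Sum = 3 + 3 + 3 + 3 = 12.

12


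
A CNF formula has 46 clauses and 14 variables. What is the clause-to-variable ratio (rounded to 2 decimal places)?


Clause-to-variable ratio = clauses / variables.
46 / 14 = 3.29.

3.29


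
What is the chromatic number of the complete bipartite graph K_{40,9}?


K_{40,9} is bipartite by definition: the two parts are independent sets, with every edge crossing between them.
Color all vertices in one part with color 1 and all vertices in the other part with color 2.
Since the graph has at least one edge, one color does not suffice.
Chromatic number = 2.

2


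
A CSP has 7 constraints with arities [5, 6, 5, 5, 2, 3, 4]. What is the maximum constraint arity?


The arities are: 5, 6, 5, 5, 2, 3, 4.
Scan for the maximum value.
Maximum arity = 6.

6


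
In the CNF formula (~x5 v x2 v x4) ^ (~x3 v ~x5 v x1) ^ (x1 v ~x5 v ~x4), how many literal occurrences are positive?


Scan each clause for unnegated literals.
Clause 1: 2 positive; Clause 2: 1 positive; Clause 3: 1 positive.
Total positive literal occurrences = 4.

4


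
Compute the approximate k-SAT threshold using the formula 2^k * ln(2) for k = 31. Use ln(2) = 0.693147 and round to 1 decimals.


Using the asymptotic formula: threshold ~ 2^k * ln(2).
2^31 = 2147483648.
2147483648 * 0.693147 = 1488521848.2.

1488521848.2


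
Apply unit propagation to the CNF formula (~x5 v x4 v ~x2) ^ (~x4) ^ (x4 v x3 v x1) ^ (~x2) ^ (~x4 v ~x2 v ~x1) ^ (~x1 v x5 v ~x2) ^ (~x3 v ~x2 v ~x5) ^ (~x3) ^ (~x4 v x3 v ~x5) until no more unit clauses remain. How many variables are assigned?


Unit propagation repeatedly assigns the literal in any unit clause, then simplifies.
Assignments in order: x4 = F, x2 = F, x3 = F, x1 = T.
No further unit clauses remain.
Total variables assigned = 4.

4


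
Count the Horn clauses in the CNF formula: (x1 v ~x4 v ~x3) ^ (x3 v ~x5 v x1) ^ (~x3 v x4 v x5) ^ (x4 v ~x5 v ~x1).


A Horn clause has at most one positive literal.
Clause 1: 1 positive lit(s) -> Horn
Clause 2: 2 positive lit(s) -> not Horn
Clause 3: 2 positive lit(s) -> not Horn
Clause 4: 1 positive lit(s) -> Horn
Total Horn clauses = 2.

2


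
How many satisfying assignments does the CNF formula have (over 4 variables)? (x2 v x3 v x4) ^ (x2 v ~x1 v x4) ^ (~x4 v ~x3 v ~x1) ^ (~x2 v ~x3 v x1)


Enumerate all 16 truth assignments over 4 variables.
Test each against every clause.
Satisfying assignments found: 9.

9


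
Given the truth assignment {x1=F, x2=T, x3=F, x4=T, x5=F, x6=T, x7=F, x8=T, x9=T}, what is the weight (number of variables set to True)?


The weight is the number of variables assigned True.
True variables: x2, x4, x6, x8, x9.
Weight = 5.

5


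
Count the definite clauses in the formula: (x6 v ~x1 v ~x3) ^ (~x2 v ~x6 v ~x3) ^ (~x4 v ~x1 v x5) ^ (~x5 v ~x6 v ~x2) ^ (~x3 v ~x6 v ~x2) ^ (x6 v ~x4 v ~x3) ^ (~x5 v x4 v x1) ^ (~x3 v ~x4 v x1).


A definite clause has exactly one positive literal.
Clause 1: 1 positive -> definite
Clause 2: 0 positive -> not definite
Clause 3: 1 positive -> definite
Clause 4: 0 positive -> not definite
Clause 5: 0 positive -> not definite
Clause 6: 1 positive -> definite
Clause 7: 2 positive -> not definite
Clause 8: 1 positive -> definite
Definite clause count = 4.

4


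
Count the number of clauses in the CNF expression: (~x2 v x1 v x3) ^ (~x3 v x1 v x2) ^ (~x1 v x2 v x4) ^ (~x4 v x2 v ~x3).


Each group enclosed in parentheses joined by ^ is one clause.
Counting the conjuncts: 4 clauses.

4


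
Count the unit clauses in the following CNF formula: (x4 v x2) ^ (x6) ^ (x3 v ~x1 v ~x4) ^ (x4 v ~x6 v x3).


A unit clause contains exactly one literal.
Unit clauses found: (x6).
Count = 1.

1


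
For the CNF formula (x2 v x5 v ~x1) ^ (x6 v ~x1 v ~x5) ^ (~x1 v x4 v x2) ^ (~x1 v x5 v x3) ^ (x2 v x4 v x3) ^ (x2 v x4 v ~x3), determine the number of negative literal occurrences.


Scan each clause for negated literals.
Clause 1: 1 negative; Clause 2: 2 negative; Clause 3: 1 negative; Clause 4: 1 negative; Clause 5: 0 negative; Clause 6: 1 negative.
Total negative literal occurrences = 6.

6


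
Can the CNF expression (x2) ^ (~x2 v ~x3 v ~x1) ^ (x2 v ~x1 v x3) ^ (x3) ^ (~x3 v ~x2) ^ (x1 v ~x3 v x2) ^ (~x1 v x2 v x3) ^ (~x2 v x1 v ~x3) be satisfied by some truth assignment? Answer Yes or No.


Check all 8 possible truth assignments.
Number of satisfying assignments found: 0.
The formula is unsatisfiable.

No


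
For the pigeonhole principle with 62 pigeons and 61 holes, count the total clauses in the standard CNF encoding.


The PHP encoding has two parts:
1) At-least-one-hole clauses: 62 (one per pigeon, each with 61 literals).
2) At-most-one-pigeon-per-hole clauses: 61 holes * C(62,2) = 61 * 1891 = 115351.
Total clauses = 62 + 115351 = 115413.

115413


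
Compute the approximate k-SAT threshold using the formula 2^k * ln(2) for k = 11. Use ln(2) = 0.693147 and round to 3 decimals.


Using the asymptotic formula: threshold ~ 2^k * ln(2).
2^11 = 2048.
2048 * 0.693147 = 1419.565.

1419.565


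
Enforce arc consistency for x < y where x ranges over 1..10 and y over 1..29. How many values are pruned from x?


For the constraint x < y, x needs a supporting value in y's domain.
x can be at most 28 (one less than y's maximum).
Valid x values from domain: 10 out of 10.
Pruned = 10 - 10 = 0.

0


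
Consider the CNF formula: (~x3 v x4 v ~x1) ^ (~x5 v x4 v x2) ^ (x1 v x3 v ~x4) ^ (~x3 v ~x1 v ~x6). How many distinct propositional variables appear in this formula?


Identify each distinct variable in the formula.
Variables found: x1, x2, x3, x4, x5, x6.
Total distinct variables = 6.

6


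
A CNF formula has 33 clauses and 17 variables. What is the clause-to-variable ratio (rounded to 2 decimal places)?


Clause-to-variable ratio = clauses / variables.
33 / 17 = 1.94.

1.94


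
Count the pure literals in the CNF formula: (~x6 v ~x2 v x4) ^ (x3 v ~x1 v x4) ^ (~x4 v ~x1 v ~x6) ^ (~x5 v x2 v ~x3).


A pure literal appears in only one polarity across all clauses.
Pure literals: x1 (negative only), x5 (negative only), x6 (negative only).
Count = 3.

3


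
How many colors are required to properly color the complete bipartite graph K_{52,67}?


K_{52,67} is bipartite by definition: the two parts are independent sets, with every edge crossing between them.
Color all vertices in one part with color 1 and all vertices in the other part with color 2.
Since the graph has at least one edge, one color does not suffice.
Chromatic number = 2.

2


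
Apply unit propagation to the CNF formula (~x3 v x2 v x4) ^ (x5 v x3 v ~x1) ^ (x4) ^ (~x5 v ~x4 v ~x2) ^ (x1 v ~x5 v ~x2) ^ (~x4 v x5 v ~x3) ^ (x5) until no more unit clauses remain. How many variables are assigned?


Unit propagation repeatedly assigns the literal in any unit clause, then simplifies.
Assignments in order: x4 = T, x5 = T, x2 = F.
No further unit clauses remain.
Total variables assigned = 3.

3


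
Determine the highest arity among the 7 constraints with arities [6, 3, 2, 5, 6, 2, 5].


The arities are: 6, 3, 2, 5, 6, 2, 5.
Scan for the maximum value.
Maximum arity = 6.

6


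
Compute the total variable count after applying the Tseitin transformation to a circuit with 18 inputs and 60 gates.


The Tseitin transformation introduces one auxiliary variable per gate.
Total variables = inputs + gates = 18 + 60 = 78.

78


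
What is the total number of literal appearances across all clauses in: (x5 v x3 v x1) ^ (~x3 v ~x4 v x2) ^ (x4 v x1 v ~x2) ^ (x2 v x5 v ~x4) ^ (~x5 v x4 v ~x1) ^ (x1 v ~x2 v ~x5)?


Clause lengths: 3, 3, 3, 3, 3, 3.
Sum = 3 + 3 + 3 + 3 + 3 + 3 = 18.

18


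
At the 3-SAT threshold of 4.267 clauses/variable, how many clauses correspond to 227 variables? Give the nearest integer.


The 3-SAT phase transition occurs at approximately 4.267 clauses per variable.
m = 4.267 * 227 = 968.609.
Rounded to nearest integer: 969.

969


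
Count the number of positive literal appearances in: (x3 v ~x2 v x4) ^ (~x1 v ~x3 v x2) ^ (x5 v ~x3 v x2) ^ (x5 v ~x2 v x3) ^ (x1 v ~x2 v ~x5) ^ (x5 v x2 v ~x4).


Scan each clause for unnegated literals.
Clause 1: 2 positive; Clause 2: 1 positive; Clause 3: 2 positive; Clause 4: 2 positive; Clause 5: 1 positive; Clause 6: 2 positive.
Total positive literal occurrences = 10.

10


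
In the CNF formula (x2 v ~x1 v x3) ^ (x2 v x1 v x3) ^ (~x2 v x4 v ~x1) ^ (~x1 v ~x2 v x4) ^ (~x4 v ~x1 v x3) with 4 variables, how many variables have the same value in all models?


Find all satisfying assignments: 9 model(s).
Check which variables have the same value in every model.
No variable is fixed across all models.
Backbone size = 0.

0


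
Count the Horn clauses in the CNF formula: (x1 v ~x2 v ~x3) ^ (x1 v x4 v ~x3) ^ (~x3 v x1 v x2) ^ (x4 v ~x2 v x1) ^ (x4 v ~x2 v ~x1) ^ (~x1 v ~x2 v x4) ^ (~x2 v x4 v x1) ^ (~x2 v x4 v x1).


A Horn clause has at most one positive literal.
Clause 1: 1 positive lit(s) -> Horn
Clause 2: 2 positive lit(s) -> not Horn
Clause 3: 2 positive lit(s) -> not Horn
Clause 4: 2 positive lit(s) -> not Horn
Clause 5: 1 positive lit(s) -> Horn
Clause 6: 1 positive lit(s) -> Horn
Clause 7: 2 positive lit(s) -> not Horn
Clause 8: 2 positive lit(s) -> not Horn
Total Horn clauses = 3.

3


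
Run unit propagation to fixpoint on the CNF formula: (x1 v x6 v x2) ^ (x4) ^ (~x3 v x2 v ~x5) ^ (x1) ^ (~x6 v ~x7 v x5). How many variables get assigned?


Unit propagation repeatedly assigns the literal in any unit clause, then simplifies.
Assignments in order: x4 = T, x1 = T.
No further unit clauses remain.
Total variables assigned = 2.

2


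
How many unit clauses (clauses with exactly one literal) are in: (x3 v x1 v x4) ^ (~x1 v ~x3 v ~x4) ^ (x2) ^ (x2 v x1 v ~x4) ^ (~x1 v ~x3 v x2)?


A unit clause contains exactly one literal.
Unit clauses found: (x2).
Count = 1.

1


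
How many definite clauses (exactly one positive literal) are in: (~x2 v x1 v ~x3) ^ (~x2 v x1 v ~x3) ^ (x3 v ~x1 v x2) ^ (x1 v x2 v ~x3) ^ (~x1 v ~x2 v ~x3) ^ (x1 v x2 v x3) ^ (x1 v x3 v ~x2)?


A definite clause has exactly one positive literal.
Clause 1: 1 positive -> definite
Clause 2: 1 positive -> definite
Clause 3: 2 positive -> not definite
Clause 4: 2 positive -> not definite
Clause 5: 0 positive -> not definite
Clause 6: 3 positive -> not definite
Clause 7: 2 positive -> not definite
Definite clause count = 2.

2


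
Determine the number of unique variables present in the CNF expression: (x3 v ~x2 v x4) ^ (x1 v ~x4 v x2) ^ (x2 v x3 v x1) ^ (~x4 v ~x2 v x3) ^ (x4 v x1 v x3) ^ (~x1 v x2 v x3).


Identify each distinct variable in the formula.
Variables found: x1, x2, x3, x4.
Total distinct variables = 4.

4


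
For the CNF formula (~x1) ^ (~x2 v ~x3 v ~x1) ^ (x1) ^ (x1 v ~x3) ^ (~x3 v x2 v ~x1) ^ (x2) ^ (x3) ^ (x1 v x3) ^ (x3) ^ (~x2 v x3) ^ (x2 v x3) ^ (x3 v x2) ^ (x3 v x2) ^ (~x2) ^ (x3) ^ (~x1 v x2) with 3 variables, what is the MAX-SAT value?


Enumerate all 8 truth assignments.
For each, count how many of the 16 clauses are satisfied.
The formula is not fully satisfiable, so the maximum is below 16.
Maximum simultaneously satisfiable clauses = 13.

13


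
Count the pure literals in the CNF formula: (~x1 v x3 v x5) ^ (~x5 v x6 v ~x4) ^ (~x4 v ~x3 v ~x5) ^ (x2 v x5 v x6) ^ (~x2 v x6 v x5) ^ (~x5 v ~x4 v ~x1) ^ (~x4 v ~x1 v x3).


A pure literal appears in only one polarity across all clauses.
Pure literals: x1 (negative only), x4 (negative only), x6 (positive only).
Count = 3.

3


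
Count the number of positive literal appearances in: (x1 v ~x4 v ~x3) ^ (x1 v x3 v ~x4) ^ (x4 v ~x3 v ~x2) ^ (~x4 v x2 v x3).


Scan each clause for unnegated literals.
Clause 1: 1 positive; Clause 2: 2 positive; Clause 3: 1 positive; Clause 4: 2 positive.
Total positive literal occurrences = 6.

6


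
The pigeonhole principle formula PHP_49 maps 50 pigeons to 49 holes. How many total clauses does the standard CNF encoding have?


The PHP encoding has two parts:
1) At-least-one-hole clauses: 50 (one per pigeon, each with 49 literals).
2) At-most-one-pigeon-per-hole clauses: 49 holes * C(50,2) = 49 * 1225 = 60025.
Total clauses = 50 + 60025 = 60075.

60075


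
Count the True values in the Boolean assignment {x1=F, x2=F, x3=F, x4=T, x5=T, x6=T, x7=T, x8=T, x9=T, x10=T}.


The weight is the number of variables assigned True.
True variables: x4, x5, x6, x7, x8, x9, x10.
Weight = 7.

7


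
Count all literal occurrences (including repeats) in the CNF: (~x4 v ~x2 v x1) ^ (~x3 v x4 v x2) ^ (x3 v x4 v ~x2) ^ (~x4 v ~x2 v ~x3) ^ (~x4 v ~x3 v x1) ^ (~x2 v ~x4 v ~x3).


Clause lengths: 3, 3, 3, 3, 3, 3.
Sum = 3 + 3 + 3 + 3 + 3 + 3 = 18.

18


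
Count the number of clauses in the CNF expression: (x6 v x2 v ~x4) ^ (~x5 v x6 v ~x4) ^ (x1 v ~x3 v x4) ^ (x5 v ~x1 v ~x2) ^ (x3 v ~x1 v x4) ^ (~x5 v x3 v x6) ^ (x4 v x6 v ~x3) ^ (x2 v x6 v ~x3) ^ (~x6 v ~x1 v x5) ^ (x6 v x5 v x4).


Each group enclosed in parentheses joined by ^ is one clause.
Counting the conjuncts: 10 clauses.

10


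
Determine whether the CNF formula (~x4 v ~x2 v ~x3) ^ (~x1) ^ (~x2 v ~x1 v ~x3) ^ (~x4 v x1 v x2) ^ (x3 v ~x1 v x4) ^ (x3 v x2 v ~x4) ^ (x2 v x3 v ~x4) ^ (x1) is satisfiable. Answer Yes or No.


Check all 16 possible truth assignments.
Number of satisfying assignments found: 0.
The formula is unsatisfiable.

No


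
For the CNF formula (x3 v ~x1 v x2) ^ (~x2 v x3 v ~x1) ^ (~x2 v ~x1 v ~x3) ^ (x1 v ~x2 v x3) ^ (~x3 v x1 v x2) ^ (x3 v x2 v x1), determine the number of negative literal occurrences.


Scan each clause for negated literals.
Clause 1: 1 negative; Clause 2: 2 negative; Clause 3: 3 negative; Clause 4: 1 negative; Clause 5: 1 negative; Clause 6: 0 negative.
Total negative literal occurrences = 8.

8


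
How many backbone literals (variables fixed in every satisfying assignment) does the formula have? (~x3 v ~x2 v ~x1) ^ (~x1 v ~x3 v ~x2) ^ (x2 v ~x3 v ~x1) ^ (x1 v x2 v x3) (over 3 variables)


Find all satisfying assignments: 5 model(s).
Check which variables have the same value in every model.
No variable is fixed across all models.
Backbone size = 0.

0


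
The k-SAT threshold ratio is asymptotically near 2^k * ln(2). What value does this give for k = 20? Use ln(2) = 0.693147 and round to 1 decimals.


Using the asymptotic formula: threshold ~ 2^k * ln(2).
2^20 = 1048576.
1048576 * 0.693147 = 726817.3.

726817.3


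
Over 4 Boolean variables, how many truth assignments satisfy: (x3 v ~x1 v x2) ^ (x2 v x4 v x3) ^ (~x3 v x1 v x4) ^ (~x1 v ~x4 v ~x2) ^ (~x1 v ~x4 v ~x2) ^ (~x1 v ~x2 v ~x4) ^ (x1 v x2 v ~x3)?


Enumerate all 16 truth assignments over 4 variables.
Test each against every clause.
Satisfying assignments found: 8.

8


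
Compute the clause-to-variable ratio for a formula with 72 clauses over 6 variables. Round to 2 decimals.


Clause-to-variable ratio = clauses / variables.
72 / 6 = 12.0.

12.0


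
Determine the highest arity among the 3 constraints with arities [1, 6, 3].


The arities are: 1, 6, 3.
Scan for the maximum value.
Maximum arity = 6.

6


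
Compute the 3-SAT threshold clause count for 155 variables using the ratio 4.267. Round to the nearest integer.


The 3-SAT phase transition occurs at approximately 4.267 clauses per variable.
m = 4.267 * 155 = 661.385.
Rounded to nearest integer: 661.

661


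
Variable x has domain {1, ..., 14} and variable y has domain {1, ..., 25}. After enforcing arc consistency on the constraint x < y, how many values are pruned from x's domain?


For the constraint x < y, x needs a supporting value in y's domain.
x can be at most 24 (one less than y's maximum).
Valid x values from domain: 14 out of 14.
Pruned = 14 - 14 = 0.

0


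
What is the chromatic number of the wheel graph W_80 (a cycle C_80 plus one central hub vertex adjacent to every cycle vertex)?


W_80 consists of the cycle C_80 together with a hub vertex adjacent to every cycle vertex.
The cycle C_80 needs 2 colors (even cycle -> 2).
The hub is adjacent to every cycle vertex, so it must receive a new color distinct from all of them.
Chromatic number = 2 + 1 = 3.

3


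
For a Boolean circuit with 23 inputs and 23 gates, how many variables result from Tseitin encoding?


The Tseitin transformation introduces one auxiliary variable per gate.
Total variables = inputs + gates = 23 + 23 = 46.

46


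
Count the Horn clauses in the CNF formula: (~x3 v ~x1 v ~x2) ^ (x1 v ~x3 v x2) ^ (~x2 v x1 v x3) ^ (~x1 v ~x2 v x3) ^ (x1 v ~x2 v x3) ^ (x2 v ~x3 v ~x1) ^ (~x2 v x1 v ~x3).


A Horn clause has at most one positive literal.
Clause 1: 0 positive lit(s) -> Horn
Clause 2: 2 positive lit(s) -> not Horn
Clause 3: 2 positive lit(s) -> not Horn
Clause 4: 1 positive lit(s) -> Horn
Clause 5: 2 positive lit(s) -> not Horn
Clause 6: 1 positive lit(s) -> Horn
Clause 7: 1 positive lit(s) -> Horn
Total Horn clauses = 4.

4


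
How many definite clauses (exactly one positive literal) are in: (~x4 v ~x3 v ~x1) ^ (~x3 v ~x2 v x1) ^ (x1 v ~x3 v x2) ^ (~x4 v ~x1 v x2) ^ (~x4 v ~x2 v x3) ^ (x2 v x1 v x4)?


A definite clause has exactly one positive literal.
Clause 1: 0 positive -> not definite
Clause 2: 1 positive -> definite
Clause 3: 2 positive -> not definite
Clause 4: 1 positive -> definite
Clause 5: 1 positive -> definite
Clause 6: 3 positive -> not definite
Definite clause count = 3.

3


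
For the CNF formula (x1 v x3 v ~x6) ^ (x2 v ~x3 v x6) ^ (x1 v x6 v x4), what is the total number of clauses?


Each group enclosed in parentheses joined by ^ is one clause.
Counting the conjuncts: 3 clauses.

3


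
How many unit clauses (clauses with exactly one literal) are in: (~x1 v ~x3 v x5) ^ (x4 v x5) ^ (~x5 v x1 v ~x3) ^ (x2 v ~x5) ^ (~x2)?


A unit clause contains exactly one literal.
Unit clauses found: (~x2).
Count = 1.

1


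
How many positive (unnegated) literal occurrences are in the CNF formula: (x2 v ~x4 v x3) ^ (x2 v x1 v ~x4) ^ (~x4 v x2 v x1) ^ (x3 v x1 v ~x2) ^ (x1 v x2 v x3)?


Scan each clause for unnegated literals.
Clause 1: 2 positive; Clause 2: 2 positive; Clause 3: 2 positive; Clause 4: 2 positive; Clause 5: 3 positive.
Total positive literal occurrences = 11.

11


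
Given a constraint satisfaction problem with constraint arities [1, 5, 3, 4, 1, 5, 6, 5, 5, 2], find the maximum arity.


The arities are: 1, 5, 3, 4, 1, 5, 6, 5, 5, 2.
Scan for the maximum value.
Maximum arity = 6.

6


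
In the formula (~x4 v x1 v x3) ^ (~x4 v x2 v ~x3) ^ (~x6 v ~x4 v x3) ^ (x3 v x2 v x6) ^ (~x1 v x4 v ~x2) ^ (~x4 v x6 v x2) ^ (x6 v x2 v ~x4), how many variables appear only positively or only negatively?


A pure literal appears in only one polarity across all clauses.
No pure literals found.
Count = 0.

0


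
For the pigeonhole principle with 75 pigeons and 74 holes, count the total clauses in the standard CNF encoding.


The PHP encoding has two parts:
1) At-least-one-hole clauses: 75 (one per pigeon, each with 74 literals).
2) At-most-one-pigeon-per-hole clauses: 74 holes * C(75,2) = 74 * 2775 = 205350.
Total clauses = 75 + 205350 = 205425.

205425


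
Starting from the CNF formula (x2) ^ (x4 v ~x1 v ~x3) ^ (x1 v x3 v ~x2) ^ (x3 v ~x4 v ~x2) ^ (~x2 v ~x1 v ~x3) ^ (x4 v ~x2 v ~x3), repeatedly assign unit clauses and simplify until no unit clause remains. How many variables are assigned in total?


Unit propagation repeatedly assigns the literal in any unit clause, then simplifies.
Assignments in order: x2 = T.
No further unit clauses remain.
Total variables assigned = 1.

1


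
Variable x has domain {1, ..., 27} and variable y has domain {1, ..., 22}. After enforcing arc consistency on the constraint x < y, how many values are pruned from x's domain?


For the constraint x < y, x needs a supporting value in y's domain.
x can be at most 21 (one less than y's maximum).
Valid x values from domain: 21 out of 27.
Pruned = 27 - 21 = 6.

6


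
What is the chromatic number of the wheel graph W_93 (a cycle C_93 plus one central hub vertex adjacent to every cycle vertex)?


W_93 consists of the cycle C_93 together with a hub vertex adjacent to every cycle vertex.
The cycle C_93 needs 3 colors (odd cycle -> 3).
The hub is adjacent to every cycle vertex, so it must receive a new color distinct from all of them.
Chromatic number = 3 + 1 = 4.

4


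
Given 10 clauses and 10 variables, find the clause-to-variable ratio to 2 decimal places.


Clause-to-variable ratio = clauses / variables.
10 / 10 = 1.0.

1.0


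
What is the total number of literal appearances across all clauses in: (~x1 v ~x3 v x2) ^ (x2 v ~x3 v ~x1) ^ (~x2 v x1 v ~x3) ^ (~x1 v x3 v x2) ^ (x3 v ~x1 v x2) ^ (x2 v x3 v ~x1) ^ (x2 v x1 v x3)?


Clause lengths: 3, 3, 3, 3, 3, 3, 3.
Sum = 3 + 3 + 3 + 3 + 3 + 3 + 3 = 21.

21


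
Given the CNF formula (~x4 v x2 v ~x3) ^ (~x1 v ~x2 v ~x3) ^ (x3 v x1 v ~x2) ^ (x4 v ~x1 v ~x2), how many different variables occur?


Identify each distinct variable in the formula.
Variables found: x1, x2, x3, x4.
Total distinct variables = 4.

4


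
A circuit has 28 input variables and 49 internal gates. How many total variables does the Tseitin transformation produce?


The Tseitin transformation introduces one auxiliary variable per gate.
Total variables = inputs + gates = 28 + 49 = 77.

77


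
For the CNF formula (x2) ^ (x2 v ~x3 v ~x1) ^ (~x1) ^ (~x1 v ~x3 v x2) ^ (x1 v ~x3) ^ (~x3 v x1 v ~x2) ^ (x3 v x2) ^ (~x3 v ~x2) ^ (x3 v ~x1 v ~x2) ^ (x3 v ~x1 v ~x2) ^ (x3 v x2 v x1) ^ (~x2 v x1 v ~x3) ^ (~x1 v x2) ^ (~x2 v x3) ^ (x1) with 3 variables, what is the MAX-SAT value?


Enumerate all 8 truth assignments.
For each, count how many of the 15 clauses are satisfied.
The formula is not fully satisfiable, so the maximum is below 15.
Maximum simultaneously satisfiable clauses = 13.

13
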